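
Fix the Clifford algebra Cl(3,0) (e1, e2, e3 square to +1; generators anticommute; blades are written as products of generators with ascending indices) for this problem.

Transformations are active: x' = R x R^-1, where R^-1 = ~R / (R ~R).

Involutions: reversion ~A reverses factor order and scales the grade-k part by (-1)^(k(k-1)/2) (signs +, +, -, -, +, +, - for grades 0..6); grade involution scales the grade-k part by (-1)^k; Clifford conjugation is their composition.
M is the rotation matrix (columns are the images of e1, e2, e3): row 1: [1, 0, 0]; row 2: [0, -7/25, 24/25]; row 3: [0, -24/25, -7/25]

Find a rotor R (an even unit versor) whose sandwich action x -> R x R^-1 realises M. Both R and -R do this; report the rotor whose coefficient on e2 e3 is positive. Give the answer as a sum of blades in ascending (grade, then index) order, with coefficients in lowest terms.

Method: write R = a + b12*e1 e2 + b13*e1 e3 + b23*e2 e3 with a^2 + b12^2 + b13^2 + b23^2 = 1 (so R^-1 = ~R). Expanding the columns R e_j ~R gives tr M = 4a^2 - 1 and, from the antisymmetric part, M21 - M12 = -4a*b12, M13 - M31 = 4a*b13, M32 - M23 = -4a*b23.
Here tr M = 11/25, so a^2 = (1 + tr M)/4 = 9/25 and a = ±3/5. Taking a = 3/5: M21 - M12 = 0, M13 - M31 = 0, M32 - M23 = -48/25, giving b12 = 0, b13 = 0, b23 = 4/5, i.e. R = 3/5 + 4/5*e2 e3.
Its e2 e3 coefficient is already positive.
Answer: 3/5 + 4/5*e2 e3. Why the constraint matters: R and -R act identically through the sandwich — M has trace 11/25 either way — so only the sign condition on e2 e3 picks one of the two preimages.


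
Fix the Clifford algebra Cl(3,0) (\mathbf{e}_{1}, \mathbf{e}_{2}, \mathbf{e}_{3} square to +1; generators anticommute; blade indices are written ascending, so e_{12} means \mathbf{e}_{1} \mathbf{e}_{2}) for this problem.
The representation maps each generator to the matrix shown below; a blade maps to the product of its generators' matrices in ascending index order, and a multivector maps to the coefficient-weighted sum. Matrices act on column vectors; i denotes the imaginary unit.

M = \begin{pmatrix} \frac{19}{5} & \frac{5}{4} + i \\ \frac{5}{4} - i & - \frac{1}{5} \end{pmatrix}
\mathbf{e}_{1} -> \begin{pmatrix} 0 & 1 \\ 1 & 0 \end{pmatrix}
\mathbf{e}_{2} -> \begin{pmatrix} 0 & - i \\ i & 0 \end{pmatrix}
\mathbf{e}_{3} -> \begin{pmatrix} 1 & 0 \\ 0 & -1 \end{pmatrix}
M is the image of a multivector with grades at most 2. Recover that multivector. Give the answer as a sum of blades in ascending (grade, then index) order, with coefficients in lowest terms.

Method: 1, rho(e_{1}), rho(e_{2}), rho(e_{3}) form a trace-orthogonal basis of the 2x2 complex matrices (tr(X Y) = 2 if X = Y, else 0), so M = m0*1 + m1*rho(e_{1}) + m2*rho(e_{2}) + m3*rho(e_{3}) with m0 = tr(M)/2 = \frac{9}{5}, m1 = tr(M rho(e_{1}))/2 = \frac{5}{4}, m2 = tr(M rho(e_{2}))/2 = -1, m3 = tr(M rho(e_{3}))/2 = 2.
Multiplying table entries, the bivector images are rho(e_{12}) = i*rho(e_{3}), rho(e_{13}) = -i*rho(e_{2}), rho(e_{23}) = i*rho(e_{1}); with real blade coefficients the real parts of m0..m3 are the coefficients of 1, e_{1}, e_{2}, e_{3} and the imaginary parts give the bivectors (e_{23}: Im m1, e_{13}: -Im m2, e_{12}: Im m3).
Answer: \frac{9}{5} + \frac{5}{4} e_{1} - e_{2} + 2 e_{3}


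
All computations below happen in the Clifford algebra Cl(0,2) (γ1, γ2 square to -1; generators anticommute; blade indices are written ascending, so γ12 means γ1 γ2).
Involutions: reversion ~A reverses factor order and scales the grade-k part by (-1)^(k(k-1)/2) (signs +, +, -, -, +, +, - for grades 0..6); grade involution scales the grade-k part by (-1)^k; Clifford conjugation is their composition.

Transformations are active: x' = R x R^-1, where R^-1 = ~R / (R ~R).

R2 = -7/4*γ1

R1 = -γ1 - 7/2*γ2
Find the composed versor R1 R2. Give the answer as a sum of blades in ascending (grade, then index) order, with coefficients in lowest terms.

Distribute over the terms of R2 (each basis-blade product reordered to ascending indices, repeated generators contracted through their squares):
R1 (-7/4*γ1) = -7/4 - 49/8*γ12
Answer: -7/4 - 49/8*γ12


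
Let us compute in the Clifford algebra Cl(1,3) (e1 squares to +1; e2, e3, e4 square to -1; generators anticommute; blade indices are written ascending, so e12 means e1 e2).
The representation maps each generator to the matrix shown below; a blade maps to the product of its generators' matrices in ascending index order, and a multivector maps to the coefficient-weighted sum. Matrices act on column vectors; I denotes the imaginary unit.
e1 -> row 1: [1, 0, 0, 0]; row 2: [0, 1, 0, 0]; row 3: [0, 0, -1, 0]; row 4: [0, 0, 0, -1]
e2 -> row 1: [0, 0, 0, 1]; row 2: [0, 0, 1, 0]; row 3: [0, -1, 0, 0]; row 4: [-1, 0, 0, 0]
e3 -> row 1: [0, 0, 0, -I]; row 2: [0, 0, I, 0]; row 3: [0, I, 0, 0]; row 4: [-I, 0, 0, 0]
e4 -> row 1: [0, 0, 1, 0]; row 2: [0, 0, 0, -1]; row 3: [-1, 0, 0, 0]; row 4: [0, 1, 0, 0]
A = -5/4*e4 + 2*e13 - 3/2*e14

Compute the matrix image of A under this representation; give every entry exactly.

Bivector images (products of the table entries): rho(e13) = rho(e1)rho(e3) = row 1: [0, 0, 0, -I]; row 2: [0, 0, I, 0]; row 3: [0, -I, 0, 0]; row 4: [I, 0, 0, 0]; rho(e14) = rho(e1)rho(e4) = row 1: [0, 0, 1, 0]; row 2: [0, 0, 0, -1]; row 3: [1, 0, 0, 0]; row 4: [0, -1, 0, 0].
M = (-5/4)*rho(e4) + (2)*rho(e13) + (-3/2)*rho(e14), summed entrywise:
Answer: row 1: [0, 0, -11/4, -2*I]; row 2: [0, 0, 2*I, 11/4]; row 3: [-1/4, -2*I, 0, 0]; row 4: [2*I, 1/4, 0, 0]


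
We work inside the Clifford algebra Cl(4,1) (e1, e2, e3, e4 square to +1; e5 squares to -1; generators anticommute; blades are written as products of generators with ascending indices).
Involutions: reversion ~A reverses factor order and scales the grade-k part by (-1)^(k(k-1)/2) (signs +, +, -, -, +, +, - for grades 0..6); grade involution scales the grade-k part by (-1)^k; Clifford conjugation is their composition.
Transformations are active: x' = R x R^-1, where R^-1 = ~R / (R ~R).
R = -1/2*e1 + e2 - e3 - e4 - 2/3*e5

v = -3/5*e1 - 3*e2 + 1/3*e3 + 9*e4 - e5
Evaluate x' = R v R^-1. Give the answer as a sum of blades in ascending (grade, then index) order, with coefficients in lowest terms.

~R = -1/2*e1 + e2 - e3 - e4 - 2/3*e5, and R ~R = 101/36, so R^-1 = ~R / (101/36).
R v = -127/10 + 21/10*e1 e2 - 23/30*e1 e3 - 51/10*e1 e4 + 1/10*e1 e5 - 8/3*e2 e3 + 6*e2 e4 - 3*e2 e5 - 26/3*e3 e4 + 11/9*e3 e5 + 7*e4 e5
Answer: 2589/505*e1 - 3057/505*e2 + 13211/1515*e3 + 27/505*e4 + 3553/505*e5


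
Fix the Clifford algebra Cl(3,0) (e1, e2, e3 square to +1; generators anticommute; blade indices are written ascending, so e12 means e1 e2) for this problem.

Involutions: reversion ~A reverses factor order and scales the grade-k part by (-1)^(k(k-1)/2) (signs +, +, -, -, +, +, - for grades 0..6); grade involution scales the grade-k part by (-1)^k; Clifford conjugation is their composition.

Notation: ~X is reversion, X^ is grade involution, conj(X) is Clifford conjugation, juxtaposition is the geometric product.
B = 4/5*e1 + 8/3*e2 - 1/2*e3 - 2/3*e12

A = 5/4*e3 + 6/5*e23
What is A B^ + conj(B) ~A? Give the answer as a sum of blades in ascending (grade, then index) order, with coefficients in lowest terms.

first term: 5/8 + 3/5*e2 + 16/5*e3 + 9/5*e13 + 10/3*e23 - 269/150*e123
second term: 5/8 + 3/5*e2 + 16/5*e3 - 9/5*e13 - 10/3*e23 + 269/150*e123
Answer: 5/4 + 6/5*e2 + 32/5*e3


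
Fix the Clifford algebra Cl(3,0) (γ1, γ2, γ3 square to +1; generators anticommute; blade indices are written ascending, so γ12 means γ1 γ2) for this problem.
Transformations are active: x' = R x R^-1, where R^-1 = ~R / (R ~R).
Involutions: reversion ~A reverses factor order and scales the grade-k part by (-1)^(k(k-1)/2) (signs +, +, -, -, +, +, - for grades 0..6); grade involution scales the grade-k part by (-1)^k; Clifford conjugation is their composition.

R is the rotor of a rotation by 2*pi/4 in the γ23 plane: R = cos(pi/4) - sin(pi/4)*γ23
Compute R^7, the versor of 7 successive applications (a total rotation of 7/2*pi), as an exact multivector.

Half-angle bookkeeping: 7 applications in γ23 add up to rotor phase 7*pi/4 = 7*pi/4, so R^7 = cos(7*pi/4) - sin(7*pi/4)*γ23.
cos(7*pi/4) = sqrt(2)/2 and sin(7*pi/4) = -sqrt(2)/2, so R^7 = sqrt(2)/2 + sqrt(2)/2*γ23. The net rotation is 3/2*pi (after discarding 1 full turn, each of which contributes a factor -1 to the rotor); the rotor keeps the half-angle phase exactly.
Answer: sqrt(2)/2 + sqrt(2)/2*γ23


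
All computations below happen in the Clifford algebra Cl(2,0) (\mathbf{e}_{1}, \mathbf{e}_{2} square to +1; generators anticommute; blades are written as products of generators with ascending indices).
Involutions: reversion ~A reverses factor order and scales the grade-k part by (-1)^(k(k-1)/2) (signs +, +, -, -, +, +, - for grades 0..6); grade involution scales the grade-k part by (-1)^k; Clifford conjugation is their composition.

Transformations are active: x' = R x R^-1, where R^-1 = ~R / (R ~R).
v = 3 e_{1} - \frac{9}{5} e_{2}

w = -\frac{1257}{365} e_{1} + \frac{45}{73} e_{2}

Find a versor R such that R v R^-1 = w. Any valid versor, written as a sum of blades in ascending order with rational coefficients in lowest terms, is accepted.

Here q(v) = q(w) = \frac{306}{25}; the classical choice R = v + w = -\frac{162}{365} e_{1} - \frac{432}{365} e_{2} then realises v -> w under the sandwich.
Answer: -\frac{162}{365} e_{1} - \frac{432}{365} e_{2}


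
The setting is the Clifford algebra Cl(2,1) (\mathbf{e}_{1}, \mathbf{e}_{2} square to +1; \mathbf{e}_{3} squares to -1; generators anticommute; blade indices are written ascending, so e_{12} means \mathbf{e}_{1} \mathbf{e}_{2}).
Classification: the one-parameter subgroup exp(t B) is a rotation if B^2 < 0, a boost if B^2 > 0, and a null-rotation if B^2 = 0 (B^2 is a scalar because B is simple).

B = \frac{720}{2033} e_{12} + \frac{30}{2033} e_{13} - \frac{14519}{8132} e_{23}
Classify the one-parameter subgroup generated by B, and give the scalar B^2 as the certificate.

B^2 term by term: the squares give (\frac{720}{2033})^2*(e_{12})^2 + (\frac{30}{2033})^2*(e_{13})^2 + (-\frac{14519}{8132})^2*(e_{23})^2 = \frac{518400}{4133089}*(-1) + \frac{900}{4133089}*(+1) + \frac{210801361}{66129424}*(+1) = \frac{49}{16} (each basis 2-blade squares to minus the product of its generators' squares); cross terms between blades sharing an index anticommute and cancel. So B^2 = \frac{49}{16}.
Answer: boost, certificate B^2 = \frac{49}{16}. B^2 = \frac{49}{16} is basis-independent, so its sign is the whole story.


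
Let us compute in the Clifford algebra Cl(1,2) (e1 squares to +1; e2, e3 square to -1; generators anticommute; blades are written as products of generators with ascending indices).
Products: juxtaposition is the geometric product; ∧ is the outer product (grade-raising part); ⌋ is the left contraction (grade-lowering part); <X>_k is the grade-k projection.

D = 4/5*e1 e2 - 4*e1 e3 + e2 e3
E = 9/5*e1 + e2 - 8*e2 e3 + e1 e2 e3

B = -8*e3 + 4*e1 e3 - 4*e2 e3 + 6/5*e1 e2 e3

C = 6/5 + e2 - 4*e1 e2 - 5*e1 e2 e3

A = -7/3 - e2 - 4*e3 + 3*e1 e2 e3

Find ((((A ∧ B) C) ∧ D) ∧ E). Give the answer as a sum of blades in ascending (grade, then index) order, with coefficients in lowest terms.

step 1: 56/3*e3 - 28/3*e1 e3 + 52/3*e2 e3 + 6/5*e1 e2 e3
step 2: 6 + 260/3*e1 - 140/3*e2 + 524/15*e3 + 280/3*e1 e2 - 238/3*e1 e3 + 592/15*e2 e3 - 4792/75*e1 e2 e3
step 3: 24/5*e1 e2 - 24*e1 e3 + 6*e2 e3 - 5404/75*e1 e2 e3
step 4: 174/5*e1 e2 e3
Answer: 174/5*e1 e2 e3


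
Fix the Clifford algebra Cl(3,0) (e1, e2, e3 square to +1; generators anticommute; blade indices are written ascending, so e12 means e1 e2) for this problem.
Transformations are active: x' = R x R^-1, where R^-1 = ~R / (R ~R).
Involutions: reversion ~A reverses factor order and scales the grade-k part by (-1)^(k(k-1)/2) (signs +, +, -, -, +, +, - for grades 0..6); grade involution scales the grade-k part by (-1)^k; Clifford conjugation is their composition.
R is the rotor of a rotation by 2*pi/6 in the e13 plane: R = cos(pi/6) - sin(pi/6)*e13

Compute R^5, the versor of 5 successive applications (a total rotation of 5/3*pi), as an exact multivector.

Rotor phase runs at HALF the rotation angle; powers of one rotor simply add phase, so after 5 steps in e13 the phase is 5*pi/6 = 5*pi/6 and R^5 = cos(5*pi/6) - sin(5*pi/6)*e13.
cos(5*pi/6) = -sqrt(3)/2 and sin(5*pi/6) = 1/2, so R^5 = -sqrt(3)/2 - 1/2*e13. The net rotation is 5/3*pi; the rotor keeps the half-angle phase exactly.
Answer: -sqrt(3)/2 - 1/2*e13


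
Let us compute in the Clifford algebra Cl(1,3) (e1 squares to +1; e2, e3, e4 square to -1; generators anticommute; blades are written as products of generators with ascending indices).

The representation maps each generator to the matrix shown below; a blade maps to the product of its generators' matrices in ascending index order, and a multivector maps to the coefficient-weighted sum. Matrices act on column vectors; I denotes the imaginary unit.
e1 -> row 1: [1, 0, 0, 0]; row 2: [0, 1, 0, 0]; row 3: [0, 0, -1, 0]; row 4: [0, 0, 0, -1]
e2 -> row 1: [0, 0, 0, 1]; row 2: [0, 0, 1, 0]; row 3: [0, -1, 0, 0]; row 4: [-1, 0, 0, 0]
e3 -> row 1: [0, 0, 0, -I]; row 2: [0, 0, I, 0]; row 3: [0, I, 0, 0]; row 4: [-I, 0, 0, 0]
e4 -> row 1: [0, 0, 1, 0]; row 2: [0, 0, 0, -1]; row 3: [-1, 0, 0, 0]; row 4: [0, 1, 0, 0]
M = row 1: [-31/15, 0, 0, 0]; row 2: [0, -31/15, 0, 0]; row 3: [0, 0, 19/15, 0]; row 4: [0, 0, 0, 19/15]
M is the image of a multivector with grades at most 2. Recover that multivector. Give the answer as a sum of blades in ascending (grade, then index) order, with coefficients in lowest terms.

Method: the blade images are trace-orthogonal — tr(rho(e_A) rho(e_B)^-1) = 4 if A = B and 0 otherwise — and rho(e_A)^-1 = (e_A)^2 * rho(e_A) with (e_A)^2 = +1 or -1, so the coefficient of e_A in the preimage is (e_A)^2 * tr(M rho(e_A))/4.
Nonzero projections over blades of grade <= 2: 1: (1)^2 = +1, tr(M 1) = -8/5, coefficient -2/5; e1: (e1)^2 = +1, tr(M rho(e1)) = -20/3, coefficient -5/3. Every other blade of grade <= 2 projects to 0.
Answer: -2/5 - 5/3*e1


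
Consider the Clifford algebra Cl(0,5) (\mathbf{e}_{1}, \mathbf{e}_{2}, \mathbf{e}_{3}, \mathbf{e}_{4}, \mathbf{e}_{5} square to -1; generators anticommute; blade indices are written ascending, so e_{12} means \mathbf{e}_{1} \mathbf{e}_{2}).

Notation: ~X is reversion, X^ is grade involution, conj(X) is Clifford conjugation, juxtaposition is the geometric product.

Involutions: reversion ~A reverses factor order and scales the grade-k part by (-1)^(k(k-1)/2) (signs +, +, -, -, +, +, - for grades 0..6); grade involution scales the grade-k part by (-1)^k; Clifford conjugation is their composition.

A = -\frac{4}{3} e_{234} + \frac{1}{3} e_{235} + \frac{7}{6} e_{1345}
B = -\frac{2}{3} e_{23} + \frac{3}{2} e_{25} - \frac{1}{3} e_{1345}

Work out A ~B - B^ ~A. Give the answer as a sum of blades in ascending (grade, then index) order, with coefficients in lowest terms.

first term: -\frac{7}{18} - \frac{1}{2} e_{3} + \frac{8}{9} e_{4} - \frac{2}{9} e_{5} + \frac{1}{9} e_{124} + \frac{4}{9} e_{125} - 2 e_{345} - \frac{7}{4} e_{1234} + \frac{7}{9} e_{1245}
second term: -\frac{7}{18} - \frac{1}{2} e_{3} + \frac{8}{9} e_{4} - \frac{2}{9} e_{5} - \frac{1}{9} e_{124} - \frac{4}{9} e_{125} + 2 e_{345} - \frac{7}{4} e_{1234} + \frac{7}{9} e_{1245}
Answer: \frac{2}{9} e_{124} + \frac{8}{9} e_{125} - 4 e_{345}


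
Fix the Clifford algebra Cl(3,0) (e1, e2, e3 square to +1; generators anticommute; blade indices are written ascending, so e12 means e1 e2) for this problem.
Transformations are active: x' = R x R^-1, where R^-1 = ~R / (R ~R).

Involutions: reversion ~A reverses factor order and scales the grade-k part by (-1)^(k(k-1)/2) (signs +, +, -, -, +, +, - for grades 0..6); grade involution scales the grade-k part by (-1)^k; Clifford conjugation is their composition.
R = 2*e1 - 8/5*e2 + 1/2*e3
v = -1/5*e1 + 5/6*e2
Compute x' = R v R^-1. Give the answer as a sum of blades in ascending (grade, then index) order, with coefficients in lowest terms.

~R = 2*e1 - 8/5*e2 + 1/2*e3, and R ~R = 681/100, so R^-1 = ~R / (681/100).
R v = -26/15 + 101/75*e12 + 1/10*e13 - 5/12*e23
Answer: -8357/10215*e1 - 77/4086*e2 - 520/2043*e3


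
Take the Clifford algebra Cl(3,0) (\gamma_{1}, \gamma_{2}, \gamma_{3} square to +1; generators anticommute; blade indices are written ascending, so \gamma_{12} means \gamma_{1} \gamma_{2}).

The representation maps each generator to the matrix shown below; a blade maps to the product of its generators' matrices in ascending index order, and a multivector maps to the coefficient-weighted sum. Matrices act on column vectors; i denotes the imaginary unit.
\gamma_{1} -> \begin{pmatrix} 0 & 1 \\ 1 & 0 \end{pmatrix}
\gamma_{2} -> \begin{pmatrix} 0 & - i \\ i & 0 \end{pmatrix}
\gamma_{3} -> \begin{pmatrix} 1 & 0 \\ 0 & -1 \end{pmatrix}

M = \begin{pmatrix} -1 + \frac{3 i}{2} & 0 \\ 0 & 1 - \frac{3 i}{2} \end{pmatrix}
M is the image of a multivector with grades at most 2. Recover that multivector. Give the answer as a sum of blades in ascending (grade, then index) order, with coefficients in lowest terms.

Method: 1, rho(\gamma_{1}), rho(\gamma_{2}), rho(\gamma_{3}) form a trace-orthogonal basis of the 2x2 complex matrices (tr(X Y) = 2 if X = Y, else 0), so M = m0*1 + m1*rho(\gamma_{1}) + m2*rho(\gamma_{2}) + m3*rho(\gamma_{3}) with m0 = tr(M)/2 = 0, m1 = tr(M rho(\gamma_{1}))/2 = 0, m2 = tr(M rho(\gamma_{2}))/2 = 0, m3 = tr(M rho(\gamma_{3}))/2 = -1 + \frac{3 i}{2}.
Multiplying table entries, the bivector images are rho(\gamma_{12}) = i*rho(\gamma_{3}), rho(\gamma_{13}) = -i*rho(\gamma_{2}), rho(\gamma_{23}) = i*rho(\gamma_{1}); with real blade coefficients the real parts of m0..m3 are the coefficients of 1, \gamma_{1}, \gamma_{2}, \gamma_{3} and the imaginary parts give the bivectors (\gamma_{23}: Im m1, \gamma_{13}: -Im m2, \gamma_{12}: Im m3).
Answer: -\gamma_{3} + \frac{3}{2} \gamma_{12}


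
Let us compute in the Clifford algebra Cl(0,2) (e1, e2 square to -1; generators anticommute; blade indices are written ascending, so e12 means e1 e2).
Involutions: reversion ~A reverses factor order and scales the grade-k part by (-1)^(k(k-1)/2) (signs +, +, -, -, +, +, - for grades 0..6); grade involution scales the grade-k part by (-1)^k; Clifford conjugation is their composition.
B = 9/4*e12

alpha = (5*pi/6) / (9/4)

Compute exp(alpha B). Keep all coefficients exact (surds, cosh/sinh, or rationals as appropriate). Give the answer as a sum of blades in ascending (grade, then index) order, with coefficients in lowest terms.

B^2 = (9/4)^2*(e12)^2 = 81/16*(-1) = -81/16 (a basis 2-blade squares to minus the product of its generators' squares).
B^2 = -81/16 — circular case — the even/odd split gives cos and sin: l = 9/4, alpha*l = 5*pi/6, so exp(alpha B) = cos(5*pi/6) + (sin(5*pi/6)/(9/4))*B = -sqrt(3)/2 + (2/9)*B.
Answer: -sqrt(3)/2 + 1/2*e12


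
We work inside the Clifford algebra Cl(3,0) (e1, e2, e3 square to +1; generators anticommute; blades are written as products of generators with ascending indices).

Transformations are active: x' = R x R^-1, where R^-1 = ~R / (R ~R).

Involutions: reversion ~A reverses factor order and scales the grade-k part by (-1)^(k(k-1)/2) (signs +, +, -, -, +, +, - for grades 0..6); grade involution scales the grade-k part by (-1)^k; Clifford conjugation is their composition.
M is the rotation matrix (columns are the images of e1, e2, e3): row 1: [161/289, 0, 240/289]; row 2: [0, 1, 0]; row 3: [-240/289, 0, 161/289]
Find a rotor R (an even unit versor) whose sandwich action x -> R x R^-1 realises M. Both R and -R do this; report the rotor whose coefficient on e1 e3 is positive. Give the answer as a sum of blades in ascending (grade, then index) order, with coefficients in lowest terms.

Method: write R = a + b12*e1 e2 + b13*e1 e3 + b23*e2 e3 with a^2 + b12^2 + b13^2 + b23^2 = 1 (so R^-1 = ~R). Expanding the columns R e_j ~R gives tr M = 4a^2 - 1 and, from the antisymmetric part, M21 - M12 = -4a*b12, M13 - M31 = 4a*b13, M32 - M23 = -4a*b23.
Here tr M = 611/289, so a^2 = (1 + tr M)/4 = 225/289 and a = ±15/17. Taking a = 15/17: M21 - M12 = 0, M13 - M31 = 480/289, M32 - M23 = 0, giving b12 = 0, b13 = 8/17, b23 = 0, i.e. R = 15/17 + 8/17*e1 e3.
Its e1 e3 coefficient is already positive.
Answer: 15/17 + 8/17*e1 e3. Key observation: the double cover Spin(3) -> SO(3) sends R and -R to the same matrix (trace 611/289 here), so the stated sign of the e1 e3 coefficient is what selects one sheet.


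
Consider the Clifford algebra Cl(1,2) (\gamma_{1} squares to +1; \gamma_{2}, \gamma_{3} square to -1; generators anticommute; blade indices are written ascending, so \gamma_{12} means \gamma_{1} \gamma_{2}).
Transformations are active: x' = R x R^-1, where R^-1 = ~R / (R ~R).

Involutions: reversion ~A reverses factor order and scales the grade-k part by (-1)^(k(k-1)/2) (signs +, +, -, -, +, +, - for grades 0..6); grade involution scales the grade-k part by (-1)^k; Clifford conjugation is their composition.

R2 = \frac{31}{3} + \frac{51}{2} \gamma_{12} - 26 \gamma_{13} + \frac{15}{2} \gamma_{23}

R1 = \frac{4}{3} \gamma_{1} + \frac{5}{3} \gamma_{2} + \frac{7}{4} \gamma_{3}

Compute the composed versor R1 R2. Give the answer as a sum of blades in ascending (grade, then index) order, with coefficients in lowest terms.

Distribute over the terms of R1 (each basis-blade product reordered to ascending indices, repeated generators contracted through their squares):
(\frac{4}{3} \gamma_{1}) R2 = \frac{124}{9} \gamma_{1} + 34 \gamma_{2} - \frac{104}{3} \gamma_{3} + 10 \gamma_{123}
(\frac{5}{3} \gamma_{2}) R2 = \frac{85}{2} \gamma_{1} + \frac{155}{9} \gamma_{2} - \frac{25}{2} \gamma_{3} + \frac{130}{3} \gamma_{123}
(\frac{7}{4} \gamma_{3}) R2 = -\frac{91}{2} \gamma_{1} + \frac{105}{8} \gamma_{2} + \frac{217}{12} \gamma_{3} + \frac{357}{8} \gamma_{123}
Summing the partial products and collecting blades:
Answer: \frac{97}{9} \gamma_{1} + \frac{4633}{72} \gamma_{2} - \frac{349}{12} \gamma_{3} + \frac{2351}{24} \gamma_{123}


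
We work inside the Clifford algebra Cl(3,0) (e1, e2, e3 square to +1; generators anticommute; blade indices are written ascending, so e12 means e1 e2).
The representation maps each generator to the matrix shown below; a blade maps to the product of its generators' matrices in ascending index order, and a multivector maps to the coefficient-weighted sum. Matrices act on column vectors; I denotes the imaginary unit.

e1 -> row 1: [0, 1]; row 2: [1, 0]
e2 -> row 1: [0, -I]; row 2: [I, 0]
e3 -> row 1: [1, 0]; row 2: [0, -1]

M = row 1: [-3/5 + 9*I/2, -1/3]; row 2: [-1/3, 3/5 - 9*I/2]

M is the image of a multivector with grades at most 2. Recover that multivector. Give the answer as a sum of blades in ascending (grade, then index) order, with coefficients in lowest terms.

Method: 1, rho(e1), rho(e2), rho(e3) form a trace-orthogonal basis of the 2x2 complex matrices (tr(X Y) = 2 if X = Y, else 0), so M = m0*1 + m1*rho(e1) + m2*rho(e2) + m3*rho(e3) with m0 = tr(M)/2 = 0, m1 = tr(M rho(e1))/2 = -1/3, m2 = tr(M rho(e2))/2 = 0, m3 = tr(M rho(e3))/2 = -3/5 + 9*I/2.
Multiplying table entries, the bivector images are rho(e12) = I*rho(e3), rho(e13) = -I*rho(e2), rho(e23) = I*rho(e1); with real blade coefficients the real parts of m0..m3 are the coefficients of 1, e1, e2, e3 and the imaginary parts give the bivectors (e23: Im m1, e13: -Im m2, e12: Im m3).
Answer: -1/3*e1 - 3/5*e3 + 9/2*e12


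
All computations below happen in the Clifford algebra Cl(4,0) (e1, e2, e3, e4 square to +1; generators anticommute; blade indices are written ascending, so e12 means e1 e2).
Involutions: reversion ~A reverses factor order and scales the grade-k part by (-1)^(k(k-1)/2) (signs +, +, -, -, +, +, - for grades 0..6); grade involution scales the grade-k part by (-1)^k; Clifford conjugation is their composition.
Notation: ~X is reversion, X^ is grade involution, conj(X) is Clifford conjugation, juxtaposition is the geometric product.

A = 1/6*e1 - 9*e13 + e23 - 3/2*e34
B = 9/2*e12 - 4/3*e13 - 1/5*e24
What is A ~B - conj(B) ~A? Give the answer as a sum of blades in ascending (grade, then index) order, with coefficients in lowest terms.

first term: 12 - 3/4*e2 + 2/9*e3 + 4/3*e12 + 9/2*e13 + 2*e14 + 201/5*e23 - 1/5*e34 + 1/30*e124 + 171/20*e1234
second term: -12 + 3/4*e2 - 2/9*e3 + 4/3*e12 + 9/2*e13 + 2*e14 + 201/5*e23 - 1/5*e34 + 1/30*e124 - 171/20*e1234
Answer: 24 - 3/2*e2 + 4/9*e3 + 171/10*e1234


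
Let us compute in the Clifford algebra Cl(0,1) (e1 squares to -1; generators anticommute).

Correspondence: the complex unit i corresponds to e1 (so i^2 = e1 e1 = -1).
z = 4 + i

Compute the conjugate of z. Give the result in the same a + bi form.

In blades: z = 4 + e1.
Conjugation here is Clifford conjugation: the scalar is fixed and the grade-1 and grade-2 blades all flip sign, giving 4 - e1; translating back:
Answer: 4 - i


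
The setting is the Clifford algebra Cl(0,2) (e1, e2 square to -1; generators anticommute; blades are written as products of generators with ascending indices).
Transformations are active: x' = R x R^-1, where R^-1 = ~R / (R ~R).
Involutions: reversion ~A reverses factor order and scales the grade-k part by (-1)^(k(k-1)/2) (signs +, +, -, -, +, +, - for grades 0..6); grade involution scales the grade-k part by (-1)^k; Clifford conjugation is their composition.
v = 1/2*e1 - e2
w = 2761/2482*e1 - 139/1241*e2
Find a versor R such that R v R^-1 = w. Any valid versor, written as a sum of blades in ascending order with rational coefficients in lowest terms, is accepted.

The midline construction: v and w both square to -5/4, so reflecting in their sum 2001/1241*e1 - 1380/1241*e2 exchanges them.
Answer: 2001/1241*e1 - 1380/1241*e2


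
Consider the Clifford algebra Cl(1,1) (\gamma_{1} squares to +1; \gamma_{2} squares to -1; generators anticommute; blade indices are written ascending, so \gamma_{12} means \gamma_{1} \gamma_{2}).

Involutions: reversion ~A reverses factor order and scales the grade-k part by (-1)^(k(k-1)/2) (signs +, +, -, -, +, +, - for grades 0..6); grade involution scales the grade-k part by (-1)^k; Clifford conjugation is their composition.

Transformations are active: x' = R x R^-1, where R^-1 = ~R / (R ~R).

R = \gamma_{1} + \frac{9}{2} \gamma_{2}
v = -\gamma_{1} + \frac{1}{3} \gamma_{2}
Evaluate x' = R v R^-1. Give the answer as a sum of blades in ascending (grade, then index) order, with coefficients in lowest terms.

~R = \gamma_{1} + \frac{9}{2} \gamma_{2}, and R ~R = -\frac{77}{4}, so R^-1 = ~R / (-\frac{77}{4}).
R v = -\frac{5}{2} + \frac{29}{6} \gamma_{12}
Answer: \frac{97}{77} \gamma_{1} + \frac{193}{231} \gamma_{2}


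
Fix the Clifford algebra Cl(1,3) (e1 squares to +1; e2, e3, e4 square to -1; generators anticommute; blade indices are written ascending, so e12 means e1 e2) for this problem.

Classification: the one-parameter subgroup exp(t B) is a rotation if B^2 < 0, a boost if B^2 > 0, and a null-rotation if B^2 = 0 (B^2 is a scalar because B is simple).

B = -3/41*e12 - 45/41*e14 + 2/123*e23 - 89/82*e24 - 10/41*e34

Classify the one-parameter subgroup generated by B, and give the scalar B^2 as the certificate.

B^2 term by term: the squares give (-3/41)^2*(e12)^2 + (-45/41)^2*(e14)^2 + (2/123)^2*(e23)^2 + (-89/82)^2*(e24)^2 + (-10/41)^2*(e34)^2 = 9/1681*(+1) + 2025/1681*(+1) + 4/15129*(-1) + 7921/6724*(-1) + 100/1681*(-1) = -1/36 (each basis 2-blade squares to minus the product of its generators' squares); cross terms between blades sharing an index anticommute and cancel; the commuting (index-disjoint) pairs give grade-4 terms 2*c*c'*(blade product), which cancel blade by blade — e1234: 60/1681 - 60/1681 = 0 — confirming B is simple. So B^2 = -1/36.
Answer: rotation, certificate B^2 = -1/36. The class reads off the invariant scalar -1/36 directly.


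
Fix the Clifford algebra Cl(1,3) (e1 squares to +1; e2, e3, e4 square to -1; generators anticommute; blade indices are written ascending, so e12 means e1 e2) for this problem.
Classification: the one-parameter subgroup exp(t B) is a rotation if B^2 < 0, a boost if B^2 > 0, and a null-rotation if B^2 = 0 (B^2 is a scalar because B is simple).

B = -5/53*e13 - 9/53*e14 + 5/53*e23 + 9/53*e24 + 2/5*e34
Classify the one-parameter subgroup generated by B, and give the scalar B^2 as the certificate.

B^2 term by term: the squares give (-5/53)^2*(e13)^2 + (-9/53)^2*(e14)^2 + (5/53)^2*(e23)^2 + (9/53)^2*(e24)^2 + (2/5)^2*(e34)^2 = 25/2809*(+1) + 81/2809*(+1) + 25/2809*(-1) + 81/2809*(-1) + 4/25*(-1) = -4/25 (each basis 2-blade squares to minus the product of its generators' squares); cross terms between blades sharing an index anticommute and cancel; the commuting (index-disjoint) pairs give grade-4 terms 2*c*c'*(blade product), which cancel blade by blade — e1234: 90/2809 - 90/2809 = 0 — confirming B is simple. So B^2 = -4/25.
Answer: rotation, certificate B^2 = -4/25. The scalar -4/25 is the complete invariant here: its sign names the subgroup type.


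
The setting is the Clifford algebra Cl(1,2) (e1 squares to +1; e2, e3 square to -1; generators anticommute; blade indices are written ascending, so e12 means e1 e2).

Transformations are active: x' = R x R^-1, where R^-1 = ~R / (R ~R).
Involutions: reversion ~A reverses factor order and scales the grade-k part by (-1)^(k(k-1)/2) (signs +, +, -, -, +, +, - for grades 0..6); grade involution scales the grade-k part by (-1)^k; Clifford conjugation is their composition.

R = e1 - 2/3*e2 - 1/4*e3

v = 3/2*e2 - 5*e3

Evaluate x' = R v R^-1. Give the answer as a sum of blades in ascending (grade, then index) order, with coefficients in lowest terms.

~R = e1 - 2/3*e2 - 1/4*e3, and R ~R = 71/144, so R^-1 = ~R / (71/144).
R v = -1/4 + 3/2*e12 - 5*e13 + 89/24*e23
Answer: -72/71*e1 - 117/142*e2 + 373/71*e3


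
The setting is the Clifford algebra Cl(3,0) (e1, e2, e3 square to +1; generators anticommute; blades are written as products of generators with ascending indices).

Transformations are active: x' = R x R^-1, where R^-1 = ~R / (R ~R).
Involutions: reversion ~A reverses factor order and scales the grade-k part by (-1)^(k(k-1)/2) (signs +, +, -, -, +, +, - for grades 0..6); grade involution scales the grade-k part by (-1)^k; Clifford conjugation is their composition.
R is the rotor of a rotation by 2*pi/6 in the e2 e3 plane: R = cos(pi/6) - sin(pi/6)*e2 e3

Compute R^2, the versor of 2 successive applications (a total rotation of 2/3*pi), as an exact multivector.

Half-angle bookkeeping: 2 applications in e2 e3 add up to rotor phase 2*pi/6 = pi/3, so R^2 = cos(pi/3) - sin(pi/3)*e2 e3.
cos(pi/3) = 1/2 and sin(pi/3) = sqrt(3)/2, so R^2 = 1/2 - sqrt(3)/2*e2 e3. The net rotation is 2/3*pi; the rotor keeps the half-angle phase exactly.
Answer: 1/2 - sqrt(3)/2*e2 e3


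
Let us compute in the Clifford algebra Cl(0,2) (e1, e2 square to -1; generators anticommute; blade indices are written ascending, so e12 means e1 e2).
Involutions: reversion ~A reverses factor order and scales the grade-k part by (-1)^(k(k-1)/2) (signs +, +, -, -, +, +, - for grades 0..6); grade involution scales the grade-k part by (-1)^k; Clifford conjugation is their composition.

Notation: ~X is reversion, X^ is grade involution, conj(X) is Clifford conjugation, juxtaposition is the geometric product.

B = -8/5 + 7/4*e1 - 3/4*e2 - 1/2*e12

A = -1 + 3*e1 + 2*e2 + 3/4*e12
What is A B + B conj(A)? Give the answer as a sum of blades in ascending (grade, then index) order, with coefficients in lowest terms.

first term: -71/40 - 559/80*e1 + 29/80*e2 - 129/20*e12
second term: 199/40 + 209/80*e1 + 541/80*e2 - 81/20*e12
Answer: 16/5 - 35/8*e1 + 57/8*e2 - 21/2*e12


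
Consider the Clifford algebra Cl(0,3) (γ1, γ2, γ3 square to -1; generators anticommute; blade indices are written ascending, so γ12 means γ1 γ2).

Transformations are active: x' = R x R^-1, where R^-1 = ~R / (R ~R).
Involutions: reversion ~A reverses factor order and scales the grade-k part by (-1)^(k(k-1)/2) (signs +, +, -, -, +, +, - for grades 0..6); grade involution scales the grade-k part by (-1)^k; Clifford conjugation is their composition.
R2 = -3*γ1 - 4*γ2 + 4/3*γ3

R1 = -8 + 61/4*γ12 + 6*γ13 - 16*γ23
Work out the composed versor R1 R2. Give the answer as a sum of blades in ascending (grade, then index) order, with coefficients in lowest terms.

Distribute over the terms of R2 (each basis-blade product reordered to ascending indices, repeated generators contracted through their squares):
R1 (-3*γ1) = 24*γ1 - 183/4*γ2 - 18*γ3 + 48*γ123
R1 (-4*γ2) = 61*γ1 + 32*γ2 + 64*γ3 + 24*γ123
R1 (4/3*γ3) = -8*γ1 + 64/3*γ2 - 32/3*γ3 + 61/3*γ123
Summing the partial products and collecting blades:
Answer: 77*γ1 + 91/12*γ2 + 106/3*γ3 + 277/3*γ123


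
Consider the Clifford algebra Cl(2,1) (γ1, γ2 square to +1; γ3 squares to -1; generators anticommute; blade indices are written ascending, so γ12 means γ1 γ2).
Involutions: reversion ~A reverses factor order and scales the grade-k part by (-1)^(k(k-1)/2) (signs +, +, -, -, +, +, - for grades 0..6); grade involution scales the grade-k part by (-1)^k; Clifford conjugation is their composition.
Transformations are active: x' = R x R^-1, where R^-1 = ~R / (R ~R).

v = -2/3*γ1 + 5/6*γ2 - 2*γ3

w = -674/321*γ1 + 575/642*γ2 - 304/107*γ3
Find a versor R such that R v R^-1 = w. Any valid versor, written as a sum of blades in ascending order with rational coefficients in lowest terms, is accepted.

Sketch: the shared square -103/36 makes R = v + w = -296/107*γ1 + 185/107*γ2 - 518/107*γ3 the natural versor; its sandwich fixes that direction, negates (v - w)/2, and sends v to w.
Answer: -296/107*γ1 + 185/107*γ2 - 518/107*γ3


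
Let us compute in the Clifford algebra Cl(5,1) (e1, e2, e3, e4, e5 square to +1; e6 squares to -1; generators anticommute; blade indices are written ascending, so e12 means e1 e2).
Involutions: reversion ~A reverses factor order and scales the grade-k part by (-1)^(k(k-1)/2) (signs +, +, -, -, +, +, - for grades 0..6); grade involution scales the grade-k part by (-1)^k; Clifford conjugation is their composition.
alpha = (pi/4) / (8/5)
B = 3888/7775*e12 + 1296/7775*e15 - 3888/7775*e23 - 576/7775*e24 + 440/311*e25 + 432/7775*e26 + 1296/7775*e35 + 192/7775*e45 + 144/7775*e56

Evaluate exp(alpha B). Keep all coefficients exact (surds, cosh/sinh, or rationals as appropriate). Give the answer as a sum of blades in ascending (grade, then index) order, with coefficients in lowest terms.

B^2 term by term: the squares give (3888/7775)^2*(e12)^2 + (1296/7775)^2*(e15)^2 + (-3888/7775)^2*(e23)^2 + (-576/7775)^2*(e24)^2 + (440/311)^2*(e25)^2 + (432/7775)^2*(e26)^2 + (1296/7775)^2*(e35)^2 + (192/7775)^2*(e45)^2 + (144/7775)^2*(e56)^2 = 15116544/60450625*(-1) + 1679616/60450625*(-1) + 15116544/60450625*(-1) + 331776/60450625*(-1) + 193600/96721*(-1) + 186624/60450625*(+1) + 1679616/60450625*(-1) + 36864/60450625*(-1) + 20736/60450625*(+1) = -64/25 (each basis 2-blade squares to minus the product of its generators' squares); cross terms between blades sharing an index anticommute and cancel; the commuting (index-disjoint) pairs give grade-4 terms 2*c*c'*(blade product), which cancel blade by blade — e1235: 10077696/60450625 - 10077696/60450625 = 0; e1245: 1492992/60450625 - 1492992/60450625 = 0; e1256: 1119744/60450625 - 1119744/60450625 = 0; e2345: -1492992/60450625 + 1492992/60450625 = 0; e2356: -1119744/60450625 + 1119744/60450625 = 0; e2456: -165888/60450625 + 165888/60450625 = 0 — confirming B is simple. So B^2 = -64/25.
B^2 = -64/25 — B^2 < 0, so the exponential closes trigonometrically: l = 8/5, alpha*l = pi/4, so exp(alpha B) = cos(pi/4) + (sin(pi/4)/(8/5))*B = sqrt(2)/2 + (5*sqrt(2)/16)*B.
Answer: sqrt(2)/2 + 243*sqrt(2)/1555*e12 + 81*sqrt(2)/1555*e15 - 243*sqrt(2)/1555*e23 - 36*sqrt(2)/1555*e24 + 275*sqrt(2)/622*e25 + 27*sqrt(2)/1555*e26 + 81*sqrt(2)/1555*e35 + 12*sqrt(2)/1555*e45 + 9*sqrt(2)/1555*e56


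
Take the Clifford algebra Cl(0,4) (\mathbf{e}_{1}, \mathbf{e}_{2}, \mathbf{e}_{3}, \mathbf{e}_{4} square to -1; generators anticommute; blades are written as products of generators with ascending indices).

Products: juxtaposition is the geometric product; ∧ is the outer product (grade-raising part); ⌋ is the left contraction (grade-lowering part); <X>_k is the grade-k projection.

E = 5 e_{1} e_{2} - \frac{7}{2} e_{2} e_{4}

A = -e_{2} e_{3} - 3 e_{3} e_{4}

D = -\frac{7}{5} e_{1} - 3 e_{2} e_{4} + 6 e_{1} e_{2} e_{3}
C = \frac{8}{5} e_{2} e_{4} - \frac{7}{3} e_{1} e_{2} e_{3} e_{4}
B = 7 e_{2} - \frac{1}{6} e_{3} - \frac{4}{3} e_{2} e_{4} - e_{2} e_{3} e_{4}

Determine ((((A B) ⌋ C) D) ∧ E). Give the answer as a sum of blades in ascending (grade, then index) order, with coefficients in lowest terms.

step 1: -\frac{19}{6} e_{2} - 7 e_{3} - \frac{1}{2} e_{4} - 4 e_{2} e_{3} + \frac{4}{3} e_{3} e_{4} - 21 e_{2} e_{3} e_{4}
step 2: -49 e_{1} - \frac{4}{5} e_{2} + \frac{76}{15} e_{4} + \frac{28}{9} e_{1} e_{2} - \frac{28}{3} e_{1} e_{4} + \frac{7}{6} e_{1} e_{2} e_{3} - \frac{49}{3} e_{1} e_{2} e_{4} + \frac{133}{18} e_{1} e_{3} e_{4}
step 3: -\frac{308}{5} - 49 e_{1} - \frac{176}{9} e_{2} - \frac{56}{3} e_{3} + \frac{32}{3} e_{4} + \frac{672}{25} e_{1} e_{2} - \frac{24}{5} e_{1} e_{3} + \frac{1232}{75} e_{1} e_{4} + \frac{8869}{30} e_{2} e_{3} - \frac{336}{5} e_{2} e_{4} - \frac{7889}{90} e_{3} e_{4} + \frac{133}{6} e_{1} e_{2} e_{3} + 147 e_{1} e_{2} e_{4} - \frac{7}{2} e_{1} e_{3} e_{4} - 56 e_{2} e_{3} e_{4} - \frac{152}{5} e_{1} e_{2} e_{3} e_{4}
step 4: -308 e_{1} e_{2} + \frac{1078}{5} e_{2} e_{4} - \frac{280}{3} e_{1} e_{2} e_{3} + \frac{1349}{6} e_{1} e_{2} e_{4} - \frac{196}{3} e_{2} e_{3} e_{4} - \frac{40957}{90} e_{1} e_{2} e_{3} e_{4}
Answer: -308 e_{1} e_{2} + \frac{1078}{5} e_{2} e_{4} - \frac{280}{3} e_{1} e_{2} e_{3} + \frac{1349}{6} e_{1} e_{2} e_{4} - \frac{196}{3} e_{2} e_{3} e_{4} - \frac{40957}{90} e_{1} e_{2} e_{3} e_{4}


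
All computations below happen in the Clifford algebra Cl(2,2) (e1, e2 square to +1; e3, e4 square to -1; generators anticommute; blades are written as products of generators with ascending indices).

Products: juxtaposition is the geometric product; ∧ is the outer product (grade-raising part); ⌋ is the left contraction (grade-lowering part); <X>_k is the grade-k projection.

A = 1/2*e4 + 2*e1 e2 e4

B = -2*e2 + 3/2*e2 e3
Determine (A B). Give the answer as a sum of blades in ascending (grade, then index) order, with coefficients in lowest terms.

step 1: 4*e1 e4 + e2 e4 + 3*e1 e3 e4 + 3/4*e2 e3 e4
Answer: 4*e1 e4 + e2 e4 + 3*e1 e3 e4 + 3/4*e2 e3 e4


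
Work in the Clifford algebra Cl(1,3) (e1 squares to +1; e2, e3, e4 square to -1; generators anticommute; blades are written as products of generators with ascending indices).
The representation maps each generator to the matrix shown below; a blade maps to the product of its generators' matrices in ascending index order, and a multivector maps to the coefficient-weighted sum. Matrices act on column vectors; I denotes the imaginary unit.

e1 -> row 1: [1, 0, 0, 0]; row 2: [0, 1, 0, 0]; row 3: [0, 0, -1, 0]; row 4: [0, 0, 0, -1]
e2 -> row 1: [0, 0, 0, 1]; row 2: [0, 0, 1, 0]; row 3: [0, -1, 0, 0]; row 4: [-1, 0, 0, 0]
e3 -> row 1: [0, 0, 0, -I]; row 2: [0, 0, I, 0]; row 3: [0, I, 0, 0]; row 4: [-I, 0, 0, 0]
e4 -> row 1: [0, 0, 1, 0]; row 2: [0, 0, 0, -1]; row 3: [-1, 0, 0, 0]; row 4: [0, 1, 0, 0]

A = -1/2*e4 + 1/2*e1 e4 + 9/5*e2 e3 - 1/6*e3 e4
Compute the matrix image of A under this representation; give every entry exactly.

Bivector images (products of the table entries): rho(e1 e4) = rho(e1)rho(e4) = row 1: [0, 0, 1, 0]; row 2: [0, 0, 0, -1]; row 3: [1, 0, 0, 0]; row 4: [0, -1, 0, 0]; rho(e2 e3) = rho(e2)rho(e3) = row 1: [-I, 0, 0, 0]; row 2: [0, I, 0, 0]; row 3: [0, 0, -I, 0]; row 4: [0, 0, 0, I]; rho(e3 e4) = rho(e3)rho(e4) = row 1: [0, -I, 0, 0]; row 2: [-I, 0, 0, 0]; row 3: [0, 0, 0, -I]; row 4: [0, 0, -I, 0].
M = (-1/2)*rho(e4) + (1/2)*rho(e1 e4) + (9/5)*rho(e2 e3) + (-1/6)*rho(e3 e4), summed entrywise:
Answer: row 1: [-9*I/5, I/6, 0, 0]; row 2: [I/6, 9*I/5, 0, 0]; row 3: [1, 0, -9*I/5, I/6]; row 4: [0, -1, I/6, 9*I/5]


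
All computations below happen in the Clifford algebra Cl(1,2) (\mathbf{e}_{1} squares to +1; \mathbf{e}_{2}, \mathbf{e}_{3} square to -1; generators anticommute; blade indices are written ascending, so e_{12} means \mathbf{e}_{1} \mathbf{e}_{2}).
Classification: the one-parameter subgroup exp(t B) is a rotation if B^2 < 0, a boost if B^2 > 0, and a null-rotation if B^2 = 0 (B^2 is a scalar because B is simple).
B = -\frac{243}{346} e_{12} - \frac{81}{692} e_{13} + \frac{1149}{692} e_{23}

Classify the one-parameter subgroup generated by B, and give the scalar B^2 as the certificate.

B^2 term by term: the squares give (-\frac{243}{346})^2*(e_{12})^2 + (-\frac{81}{692})^2*(e_{13})^2 + (\frac{1149}{692})^2*(e_{23})^2 = \frac{59049}{119716}*(+1) + \frac{6561}{478864}*(+1) + \frac{1320201}{478864}*(-1) = -\frac{9}{4} (each basis 2-blade squares to minus the product of its generators' squares); cross terms between blades sharing an index anticommute and cancel. So B^2 = -\frac{9}{4}.
Answer: rotation, certificate B^2 = -\frac{9}{4}. No conjugation can change B^2 = -\frac{9}{4}; the sign gives the class.
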